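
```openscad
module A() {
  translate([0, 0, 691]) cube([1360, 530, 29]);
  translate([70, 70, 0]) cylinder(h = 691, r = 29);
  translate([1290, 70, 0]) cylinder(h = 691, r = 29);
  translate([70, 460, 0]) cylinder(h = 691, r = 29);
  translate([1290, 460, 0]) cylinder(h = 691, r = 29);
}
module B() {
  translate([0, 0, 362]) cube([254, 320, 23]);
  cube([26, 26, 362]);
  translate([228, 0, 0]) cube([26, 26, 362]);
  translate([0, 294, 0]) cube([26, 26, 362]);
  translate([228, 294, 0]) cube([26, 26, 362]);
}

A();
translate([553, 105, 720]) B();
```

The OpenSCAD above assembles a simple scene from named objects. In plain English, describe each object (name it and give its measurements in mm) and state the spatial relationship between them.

A is a rectangular dining table. The top is 1360×530×29 mm with its upper surface at z = 720 mm. It stands on four round legs of 58 mm diameter, each leg's bounding box inset 41 mm from the nearest pair of top edges, running from the floor to the underside of the top.

B is a simple wooden stool: a rectangular seat 254 mm (x) by 320 mm (y), 23 mm thick, top face at z = 385 mm, on four square legs, each 26×26 mm in cross-section. The legs rest on z = 0, each flush with a corner of the seat.

The stool is on top of the table, centred.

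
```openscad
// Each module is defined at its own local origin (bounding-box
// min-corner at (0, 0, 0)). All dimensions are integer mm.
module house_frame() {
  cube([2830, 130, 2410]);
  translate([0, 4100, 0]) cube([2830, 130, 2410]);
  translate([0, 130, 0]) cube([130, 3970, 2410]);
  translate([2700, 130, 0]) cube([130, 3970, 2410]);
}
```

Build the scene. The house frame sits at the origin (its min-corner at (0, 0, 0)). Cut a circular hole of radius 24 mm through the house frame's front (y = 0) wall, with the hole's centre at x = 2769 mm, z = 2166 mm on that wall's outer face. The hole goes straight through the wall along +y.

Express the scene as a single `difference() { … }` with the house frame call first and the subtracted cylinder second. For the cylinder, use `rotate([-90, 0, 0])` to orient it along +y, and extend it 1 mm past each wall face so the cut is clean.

difference() {
  house_frame();
  translate([2769, -1, 2166]) rotate([-90, 0, 0]) cylinder(h = 132, r = 24);
}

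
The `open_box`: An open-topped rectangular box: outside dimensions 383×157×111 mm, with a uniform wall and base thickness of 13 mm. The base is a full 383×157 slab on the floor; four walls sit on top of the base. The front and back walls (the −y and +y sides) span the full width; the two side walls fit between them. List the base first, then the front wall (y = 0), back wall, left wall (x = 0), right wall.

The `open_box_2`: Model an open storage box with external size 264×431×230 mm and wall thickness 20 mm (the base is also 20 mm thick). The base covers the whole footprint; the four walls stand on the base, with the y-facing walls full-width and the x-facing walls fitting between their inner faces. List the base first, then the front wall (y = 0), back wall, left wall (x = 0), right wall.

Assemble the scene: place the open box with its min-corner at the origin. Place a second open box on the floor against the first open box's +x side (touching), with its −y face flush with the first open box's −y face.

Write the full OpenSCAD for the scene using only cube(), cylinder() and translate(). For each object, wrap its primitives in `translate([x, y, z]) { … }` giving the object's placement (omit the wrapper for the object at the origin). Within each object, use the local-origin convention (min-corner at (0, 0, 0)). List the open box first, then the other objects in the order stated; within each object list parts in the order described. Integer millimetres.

cube([383, 157, 13]);
translate([0, 0, 13]) cube([383, 13, 98]);
translate([0, 144, 13]) cube([383, 13, 98]);
translate([0, 13, 13]) cube([13, 131, 98]);
translate([370, 13, 13]) cube([13, 131, 98]);
translate([383, 0, 0]) {
  cube([264, 431, 20]);
  translate([0, 0, 20]) cube([264, 20, 210]);
  translate([0, 411, 20]) cube([264, 20, 210]);
  translate([0, 20, 20]) cube([20, 391, 210]);
  translate([244, 20, 20]) cube([20, 391, 210]);
}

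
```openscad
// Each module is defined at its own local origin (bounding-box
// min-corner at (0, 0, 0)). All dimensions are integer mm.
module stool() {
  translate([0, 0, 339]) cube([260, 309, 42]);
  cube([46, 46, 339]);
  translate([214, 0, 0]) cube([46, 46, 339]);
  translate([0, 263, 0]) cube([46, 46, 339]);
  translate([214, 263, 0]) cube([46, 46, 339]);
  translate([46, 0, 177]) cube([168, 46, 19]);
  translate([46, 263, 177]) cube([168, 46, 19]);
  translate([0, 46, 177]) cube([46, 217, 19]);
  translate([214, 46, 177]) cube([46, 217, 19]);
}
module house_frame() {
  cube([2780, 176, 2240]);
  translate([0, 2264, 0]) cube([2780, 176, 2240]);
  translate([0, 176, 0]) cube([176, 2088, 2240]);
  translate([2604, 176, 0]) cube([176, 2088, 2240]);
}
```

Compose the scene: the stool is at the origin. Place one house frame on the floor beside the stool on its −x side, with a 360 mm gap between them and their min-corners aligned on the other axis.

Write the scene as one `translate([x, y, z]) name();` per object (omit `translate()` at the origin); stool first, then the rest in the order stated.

stool();
translate([-3140, 0, 0]) house_frame();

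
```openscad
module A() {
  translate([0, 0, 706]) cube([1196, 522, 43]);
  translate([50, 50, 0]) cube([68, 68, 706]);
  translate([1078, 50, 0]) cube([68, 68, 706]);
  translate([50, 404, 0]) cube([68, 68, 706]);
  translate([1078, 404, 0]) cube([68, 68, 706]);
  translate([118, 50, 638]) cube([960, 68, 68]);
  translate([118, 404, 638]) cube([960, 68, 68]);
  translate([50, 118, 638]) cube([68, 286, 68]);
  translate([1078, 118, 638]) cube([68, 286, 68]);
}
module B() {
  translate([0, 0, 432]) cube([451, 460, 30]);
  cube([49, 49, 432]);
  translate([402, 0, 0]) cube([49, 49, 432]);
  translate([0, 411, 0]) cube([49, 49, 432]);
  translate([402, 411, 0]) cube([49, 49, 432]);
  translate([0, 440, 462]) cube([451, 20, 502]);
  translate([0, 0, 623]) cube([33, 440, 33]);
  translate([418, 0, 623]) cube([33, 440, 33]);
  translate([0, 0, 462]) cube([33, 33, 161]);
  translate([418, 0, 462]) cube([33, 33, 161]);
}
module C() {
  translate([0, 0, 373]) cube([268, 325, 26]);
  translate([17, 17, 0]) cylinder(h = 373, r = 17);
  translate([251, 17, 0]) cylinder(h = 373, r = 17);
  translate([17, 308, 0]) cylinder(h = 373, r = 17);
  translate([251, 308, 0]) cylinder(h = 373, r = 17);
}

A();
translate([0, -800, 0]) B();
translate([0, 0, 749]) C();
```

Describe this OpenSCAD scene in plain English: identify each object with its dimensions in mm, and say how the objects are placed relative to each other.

A is a rectangular dining table. The top is 1196×522×43 mm with its upper surface at z = 749 mm. It stands on four 68×68 mm square legs, each inset 50 mm from the nearest pair of top edges, running from the floor to the underside of the top. Four apron rails, 68 mm thick and 68 mm tall, run between adjacent legs with their top edges flush with the underside of the top and their outer faces flush with the legs' outer faces.

B is a chair: 451×460 mm seat, 30 mm thick, top at z = 462 mm, on four 49 mm square corner legs flush with the seat edges. A 20 mm thick backrest slab spans the full seat width, extending 502 mm above the seat top, its back face flush with the seat's +y edge. Two armrests of 33×33 mm section run along each side from the seat's front edge to the front of the backrest, top faces 194 mm above the seat top and outer faces flush with the seat's x-edges; a 33×33 mm post under the front of each armrest stands on the seat at the front corner.

C is a four-legged stool. The seat is a 268×325×26 mm slab whose top surface is at z = 399 mm; four round legs, each 34 mm in diameter, run from the floor (z = 0) to the underside of the seat, each leg's axis is inset half a diameter from the nearest pair of seat edges (so the leg's bounding box is flush with the corner).

The chair is on the floor beside the table on its −y side. The stool is on top of the table.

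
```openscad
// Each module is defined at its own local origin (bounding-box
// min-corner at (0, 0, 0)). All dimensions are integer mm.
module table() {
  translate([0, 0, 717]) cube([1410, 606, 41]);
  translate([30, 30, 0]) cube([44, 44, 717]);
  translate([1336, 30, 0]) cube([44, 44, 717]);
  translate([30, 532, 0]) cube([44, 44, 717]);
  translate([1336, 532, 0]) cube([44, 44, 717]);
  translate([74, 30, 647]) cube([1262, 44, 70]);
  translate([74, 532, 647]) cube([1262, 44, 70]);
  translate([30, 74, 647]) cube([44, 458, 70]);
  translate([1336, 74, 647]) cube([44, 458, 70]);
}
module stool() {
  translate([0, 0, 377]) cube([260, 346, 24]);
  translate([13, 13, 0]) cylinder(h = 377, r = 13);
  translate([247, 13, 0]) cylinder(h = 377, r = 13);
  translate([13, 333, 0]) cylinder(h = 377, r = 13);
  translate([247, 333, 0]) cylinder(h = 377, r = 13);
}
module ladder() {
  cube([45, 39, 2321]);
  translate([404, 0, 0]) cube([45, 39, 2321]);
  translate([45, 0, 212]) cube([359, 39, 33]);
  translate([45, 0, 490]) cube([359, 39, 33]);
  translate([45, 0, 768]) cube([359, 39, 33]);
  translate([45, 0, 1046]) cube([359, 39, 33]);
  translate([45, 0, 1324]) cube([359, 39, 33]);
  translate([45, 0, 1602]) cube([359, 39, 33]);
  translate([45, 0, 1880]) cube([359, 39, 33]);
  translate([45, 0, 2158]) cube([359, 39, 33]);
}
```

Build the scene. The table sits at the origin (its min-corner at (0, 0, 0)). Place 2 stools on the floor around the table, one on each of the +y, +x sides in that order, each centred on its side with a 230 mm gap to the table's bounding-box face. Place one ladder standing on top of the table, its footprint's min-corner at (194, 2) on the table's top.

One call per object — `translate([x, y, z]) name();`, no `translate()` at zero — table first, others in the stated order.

table();
translate([575, 836, 0]) stool();
translate([1640, 130, 0]) stool();
translate([194, 2, 758]) ladder();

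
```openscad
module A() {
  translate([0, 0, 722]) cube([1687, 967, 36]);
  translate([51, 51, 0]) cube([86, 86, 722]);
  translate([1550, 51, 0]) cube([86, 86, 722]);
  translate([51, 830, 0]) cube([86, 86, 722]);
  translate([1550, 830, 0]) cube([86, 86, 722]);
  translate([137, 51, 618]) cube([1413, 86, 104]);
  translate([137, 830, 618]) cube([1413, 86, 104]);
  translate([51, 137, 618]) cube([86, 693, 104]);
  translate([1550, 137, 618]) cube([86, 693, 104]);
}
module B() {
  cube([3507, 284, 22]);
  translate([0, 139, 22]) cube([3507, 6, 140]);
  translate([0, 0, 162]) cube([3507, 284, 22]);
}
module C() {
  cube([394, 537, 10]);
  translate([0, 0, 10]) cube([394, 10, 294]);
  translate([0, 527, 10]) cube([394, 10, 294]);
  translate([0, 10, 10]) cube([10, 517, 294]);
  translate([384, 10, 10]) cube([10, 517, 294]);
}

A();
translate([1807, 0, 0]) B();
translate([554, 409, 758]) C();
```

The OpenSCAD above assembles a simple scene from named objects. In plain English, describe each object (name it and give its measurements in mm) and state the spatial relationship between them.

A is a rectangular dining table. The top is 1687×967×36 mm with its upper surface at z = 758 mm. It stands on four 86×86 mm square legs, each inset 51 mm from the nearest pair of top edges, running from the floor to the underside of the top. Four apron rails, 86 mm thick and 104 mm tall, run between adjacent legs with their top edges flush with the underside of the top and their outer faces flush with the legs' outer faces.

B is an I-beam lying along x, 3507 mm long. Overall section height 184 mm. Two flanges 284 mm wide (y) and 22 mm thick, one on the floor and one at the top; a web 6 mm thick runs between them, centred on the flange width.

C is an open-topped rectangular box: outside dimensions 394×537×304 mm, with a uniform wall and base thickness of 10 mm. The base is a full 394×537 slab on the floor; four walls sit on top of the base. The front and back walls (the −y and +y sides) span the full width; the two side walls fit between them.

The I-beam is on the floor beside the table on its +x side. The open box is on top of the table.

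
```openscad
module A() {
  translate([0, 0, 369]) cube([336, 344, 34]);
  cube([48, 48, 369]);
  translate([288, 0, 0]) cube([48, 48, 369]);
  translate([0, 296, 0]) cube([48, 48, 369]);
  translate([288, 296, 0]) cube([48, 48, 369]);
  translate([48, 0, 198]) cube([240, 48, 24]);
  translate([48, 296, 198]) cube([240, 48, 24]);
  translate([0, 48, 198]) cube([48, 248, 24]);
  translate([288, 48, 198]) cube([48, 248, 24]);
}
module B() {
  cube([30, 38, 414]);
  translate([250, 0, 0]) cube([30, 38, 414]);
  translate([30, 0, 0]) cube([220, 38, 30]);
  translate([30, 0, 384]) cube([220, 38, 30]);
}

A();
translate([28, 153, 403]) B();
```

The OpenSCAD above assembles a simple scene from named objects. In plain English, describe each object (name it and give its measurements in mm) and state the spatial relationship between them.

A is a four-legged stool. The seat is 336×344 mm, 34 mm thick, top at z = 403 mm. It stands on four square legs, each 48×48 mm in cross-section, from z = 0 to the seat underside, each flush with a corner of the seat. Four stretchers, 48 mm wide and 24 mm tall, connect adjacent legs with their undersides at z = 198 mm, each running between the inner faces of the legs it joins and aligned with the legs' outer faces on the other axis.

B is a picture frame with a 220×354 mm rectangular opening (x by z) and a uniform 30 mm border on every side. Frame depth is 38 mm along y. It is built from two vertical stiles running the full outside height and two horizontal rails spanning the gap between the stiles.

The picture frame is on top of the stool, centred.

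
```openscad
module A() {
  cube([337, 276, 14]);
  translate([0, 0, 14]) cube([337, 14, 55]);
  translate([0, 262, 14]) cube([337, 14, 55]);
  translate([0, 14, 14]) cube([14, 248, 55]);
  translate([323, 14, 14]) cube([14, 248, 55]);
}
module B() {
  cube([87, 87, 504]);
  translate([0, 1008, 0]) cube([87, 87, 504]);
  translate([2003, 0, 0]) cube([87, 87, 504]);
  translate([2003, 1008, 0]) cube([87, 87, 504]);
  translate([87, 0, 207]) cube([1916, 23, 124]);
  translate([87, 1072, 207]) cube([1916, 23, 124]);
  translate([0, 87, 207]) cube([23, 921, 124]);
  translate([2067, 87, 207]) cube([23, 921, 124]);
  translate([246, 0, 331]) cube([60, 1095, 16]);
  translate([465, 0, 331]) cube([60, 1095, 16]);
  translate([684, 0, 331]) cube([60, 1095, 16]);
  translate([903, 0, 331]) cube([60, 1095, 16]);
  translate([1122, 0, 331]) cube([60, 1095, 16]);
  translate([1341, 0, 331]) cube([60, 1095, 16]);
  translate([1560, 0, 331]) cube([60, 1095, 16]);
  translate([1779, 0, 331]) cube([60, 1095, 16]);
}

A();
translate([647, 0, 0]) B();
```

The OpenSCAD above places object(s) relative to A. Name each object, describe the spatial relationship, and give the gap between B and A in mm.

The bed frame's nearest face is 310 mm from the open box's +x face.

A is an open box. B is a bed frame. The bed frame is on the floor beside the open box on its +x side. The gap between the bed frame and the open box is 310 mm.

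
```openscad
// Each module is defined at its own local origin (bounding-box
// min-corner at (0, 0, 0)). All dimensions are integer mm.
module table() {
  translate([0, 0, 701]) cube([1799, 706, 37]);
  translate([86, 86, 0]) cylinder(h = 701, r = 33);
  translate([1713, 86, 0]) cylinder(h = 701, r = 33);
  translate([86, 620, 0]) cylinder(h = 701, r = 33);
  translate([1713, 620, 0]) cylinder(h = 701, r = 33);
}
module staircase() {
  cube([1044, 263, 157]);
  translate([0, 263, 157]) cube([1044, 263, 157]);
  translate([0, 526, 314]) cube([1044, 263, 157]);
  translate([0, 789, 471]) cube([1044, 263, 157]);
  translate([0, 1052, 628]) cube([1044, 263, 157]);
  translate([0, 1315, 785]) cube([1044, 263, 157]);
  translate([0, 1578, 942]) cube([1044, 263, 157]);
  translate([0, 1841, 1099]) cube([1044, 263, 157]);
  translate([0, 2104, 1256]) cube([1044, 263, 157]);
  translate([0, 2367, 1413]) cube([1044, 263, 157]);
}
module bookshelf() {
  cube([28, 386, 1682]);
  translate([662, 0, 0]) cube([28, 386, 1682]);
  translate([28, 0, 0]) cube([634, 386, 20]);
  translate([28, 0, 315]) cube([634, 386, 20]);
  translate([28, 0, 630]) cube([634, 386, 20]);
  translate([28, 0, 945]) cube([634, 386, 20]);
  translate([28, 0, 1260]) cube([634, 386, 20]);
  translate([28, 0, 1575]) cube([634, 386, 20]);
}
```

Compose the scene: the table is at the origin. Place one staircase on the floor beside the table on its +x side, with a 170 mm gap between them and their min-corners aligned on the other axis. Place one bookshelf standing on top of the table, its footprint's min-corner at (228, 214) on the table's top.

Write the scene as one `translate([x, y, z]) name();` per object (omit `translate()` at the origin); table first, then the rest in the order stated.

table();
translate([1969, 0, 0]) staircase();
translate([228, 214, 738]) bookshelf();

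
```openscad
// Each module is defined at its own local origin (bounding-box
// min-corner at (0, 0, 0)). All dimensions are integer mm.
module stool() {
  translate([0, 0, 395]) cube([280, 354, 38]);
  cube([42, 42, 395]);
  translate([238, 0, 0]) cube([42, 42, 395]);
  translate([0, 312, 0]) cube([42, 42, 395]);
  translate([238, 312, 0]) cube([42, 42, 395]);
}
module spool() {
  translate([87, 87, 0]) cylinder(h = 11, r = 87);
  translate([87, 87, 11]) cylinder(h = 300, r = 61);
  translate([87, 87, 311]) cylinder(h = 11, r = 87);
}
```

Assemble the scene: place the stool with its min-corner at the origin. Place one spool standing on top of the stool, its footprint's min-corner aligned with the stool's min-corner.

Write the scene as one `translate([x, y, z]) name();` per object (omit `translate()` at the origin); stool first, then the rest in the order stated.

stool();
translate([0, 0, 433]) spool();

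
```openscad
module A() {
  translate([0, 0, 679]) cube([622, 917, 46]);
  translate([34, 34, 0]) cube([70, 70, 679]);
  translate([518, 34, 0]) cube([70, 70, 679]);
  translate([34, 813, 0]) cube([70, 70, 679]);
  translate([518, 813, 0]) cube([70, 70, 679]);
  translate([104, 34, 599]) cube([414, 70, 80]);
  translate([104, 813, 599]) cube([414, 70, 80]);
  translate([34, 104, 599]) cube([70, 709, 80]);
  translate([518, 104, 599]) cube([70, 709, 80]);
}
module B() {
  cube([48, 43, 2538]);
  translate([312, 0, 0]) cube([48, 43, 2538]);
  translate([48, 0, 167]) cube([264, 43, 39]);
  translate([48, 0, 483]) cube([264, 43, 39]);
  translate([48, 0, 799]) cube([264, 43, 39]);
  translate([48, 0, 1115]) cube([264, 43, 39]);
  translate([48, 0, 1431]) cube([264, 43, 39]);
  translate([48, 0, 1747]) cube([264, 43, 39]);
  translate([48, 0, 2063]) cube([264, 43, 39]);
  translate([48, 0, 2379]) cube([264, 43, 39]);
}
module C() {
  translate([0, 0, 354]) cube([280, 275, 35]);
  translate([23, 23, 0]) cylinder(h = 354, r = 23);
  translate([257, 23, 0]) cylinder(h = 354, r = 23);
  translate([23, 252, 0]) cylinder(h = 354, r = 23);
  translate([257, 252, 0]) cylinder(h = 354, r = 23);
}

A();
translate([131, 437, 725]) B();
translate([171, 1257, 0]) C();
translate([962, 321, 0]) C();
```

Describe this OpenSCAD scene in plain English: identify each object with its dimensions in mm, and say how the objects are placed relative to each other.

A is a table: top 622 mm (x) × 917 mm (y), 46 mm thick, upper face at z = 725 mm, on four 70×70 mm square legs, each inset 34 mm from the nearest pair of top edges, running from z = 0 to the bottom of the top. Four apron rails, 70 mm thick and 80 mm tall, run between adjacent legs with their top edges flush with the underside of the top and their outer faces flush with the legs' outer faces.

B is a straight ladder. Two 48×43 mm vertical rails, 2538 mm tall, stand 360 mm apart (outside-to-outside) with their front faces coplanar on the −y side. 8 rungs, each 43 mm deep and 39 mm tall, span between the inner faces of the rails, front faces flush with the rails. The lowest rung's underside is at z = 167 mm and rungs are spaced 316 mm apart (underside to underside).

C is a simple wooden stool: a rectangular seat 280 mm (x) by 275 mm (y), 35 mm thick, top face at z = 389 mm, on four round legs, each 46 mm in diameter. The legs rest on z = 0, each leg's axis is inset half a diameter from the nearest pair of seat edges (so the leg's bounding box is flush with the corner).

The ladder is on top of the table, centred. Two stools sit around the table at the +y, +x sides.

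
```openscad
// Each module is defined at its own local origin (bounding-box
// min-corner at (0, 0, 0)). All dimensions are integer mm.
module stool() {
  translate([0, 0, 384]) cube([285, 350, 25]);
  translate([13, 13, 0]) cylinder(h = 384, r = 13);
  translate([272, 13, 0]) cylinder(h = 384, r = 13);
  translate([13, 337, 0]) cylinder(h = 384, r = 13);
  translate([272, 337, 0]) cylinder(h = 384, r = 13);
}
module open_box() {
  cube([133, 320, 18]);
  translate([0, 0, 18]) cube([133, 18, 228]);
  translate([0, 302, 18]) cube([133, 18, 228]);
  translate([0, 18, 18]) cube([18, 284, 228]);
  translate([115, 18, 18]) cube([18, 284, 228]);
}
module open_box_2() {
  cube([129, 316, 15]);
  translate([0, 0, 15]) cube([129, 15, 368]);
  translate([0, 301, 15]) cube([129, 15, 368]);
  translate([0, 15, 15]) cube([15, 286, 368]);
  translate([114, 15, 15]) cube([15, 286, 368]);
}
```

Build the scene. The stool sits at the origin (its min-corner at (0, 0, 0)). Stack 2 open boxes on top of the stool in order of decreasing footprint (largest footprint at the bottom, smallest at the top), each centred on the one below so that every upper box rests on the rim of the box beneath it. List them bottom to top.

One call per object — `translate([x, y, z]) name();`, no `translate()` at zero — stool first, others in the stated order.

stool();
translate([76, 15, 409]) open_box();
translate([78, 17, 655]) open_box_2();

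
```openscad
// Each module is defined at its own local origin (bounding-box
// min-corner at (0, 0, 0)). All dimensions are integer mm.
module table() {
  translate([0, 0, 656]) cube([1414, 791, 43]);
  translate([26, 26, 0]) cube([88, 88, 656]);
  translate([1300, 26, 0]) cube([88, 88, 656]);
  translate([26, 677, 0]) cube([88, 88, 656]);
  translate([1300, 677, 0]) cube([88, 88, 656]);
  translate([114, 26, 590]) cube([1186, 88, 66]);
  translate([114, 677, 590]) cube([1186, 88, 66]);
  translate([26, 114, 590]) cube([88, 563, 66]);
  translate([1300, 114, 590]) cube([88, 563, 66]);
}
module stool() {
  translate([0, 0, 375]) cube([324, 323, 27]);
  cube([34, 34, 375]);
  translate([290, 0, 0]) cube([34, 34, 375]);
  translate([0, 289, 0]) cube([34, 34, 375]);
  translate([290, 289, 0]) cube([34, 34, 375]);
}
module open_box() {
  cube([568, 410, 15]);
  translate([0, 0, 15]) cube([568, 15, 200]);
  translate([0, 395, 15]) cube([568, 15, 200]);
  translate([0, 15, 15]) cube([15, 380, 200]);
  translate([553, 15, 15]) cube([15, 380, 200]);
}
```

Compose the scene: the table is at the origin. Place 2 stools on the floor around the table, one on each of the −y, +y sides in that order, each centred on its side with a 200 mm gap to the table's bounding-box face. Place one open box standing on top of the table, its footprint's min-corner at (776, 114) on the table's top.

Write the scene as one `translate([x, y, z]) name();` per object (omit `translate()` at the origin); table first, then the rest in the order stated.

table();
translate([545, -523, 0]) stool();
translate([545, 991, 0]) stool();
translate([776, 114, 699]) open_box();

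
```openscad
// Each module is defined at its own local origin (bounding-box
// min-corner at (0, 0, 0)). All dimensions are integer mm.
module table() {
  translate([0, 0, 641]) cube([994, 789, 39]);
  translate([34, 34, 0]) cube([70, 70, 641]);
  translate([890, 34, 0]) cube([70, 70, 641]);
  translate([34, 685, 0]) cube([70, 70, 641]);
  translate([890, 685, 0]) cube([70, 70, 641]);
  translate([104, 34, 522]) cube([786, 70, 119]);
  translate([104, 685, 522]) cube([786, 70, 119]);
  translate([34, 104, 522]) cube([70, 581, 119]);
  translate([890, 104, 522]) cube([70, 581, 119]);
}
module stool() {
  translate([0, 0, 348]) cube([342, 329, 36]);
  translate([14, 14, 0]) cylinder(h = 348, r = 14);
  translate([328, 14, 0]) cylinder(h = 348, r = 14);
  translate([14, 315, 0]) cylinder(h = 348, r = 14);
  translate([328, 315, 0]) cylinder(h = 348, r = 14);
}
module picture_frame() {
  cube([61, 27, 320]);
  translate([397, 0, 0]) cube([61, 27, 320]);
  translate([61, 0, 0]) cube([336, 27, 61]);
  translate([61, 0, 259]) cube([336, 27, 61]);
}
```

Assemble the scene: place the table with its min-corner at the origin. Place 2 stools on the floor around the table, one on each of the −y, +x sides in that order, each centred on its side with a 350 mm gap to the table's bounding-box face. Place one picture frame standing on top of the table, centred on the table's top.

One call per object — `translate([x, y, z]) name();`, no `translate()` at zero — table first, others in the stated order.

table();
translate([326, -679, 0]) stool();
translate([1344, 230, 0]) stool();
translate([268, 381, 680]) picture_frame();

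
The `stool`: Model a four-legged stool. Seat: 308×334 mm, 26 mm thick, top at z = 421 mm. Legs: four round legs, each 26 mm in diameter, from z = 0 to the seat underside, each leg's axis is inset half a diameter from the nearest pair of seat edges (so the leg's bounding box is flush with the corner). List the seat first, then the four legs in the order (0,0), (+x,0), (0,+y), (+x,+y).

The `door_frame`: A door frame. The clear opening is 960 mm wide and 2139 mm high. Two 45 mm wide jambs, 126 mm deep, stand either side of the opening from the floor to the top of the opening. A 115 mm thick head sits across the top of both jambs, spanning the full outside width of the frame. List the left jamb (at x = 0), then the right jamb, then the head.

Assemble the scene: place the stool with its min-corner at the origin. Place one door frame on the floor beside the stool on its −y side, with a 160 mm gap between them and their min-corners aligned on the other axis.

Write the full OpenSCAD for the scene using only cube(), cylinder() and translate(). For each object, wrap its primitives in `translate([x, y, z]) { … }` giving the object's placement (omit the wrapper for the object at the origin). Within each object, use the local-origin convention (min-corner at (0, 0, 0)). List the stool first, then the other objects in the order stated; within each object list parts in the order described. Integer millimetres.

translate([0, 0, 395]) cube([308, 334, 26]);
translate([13, 13, 0]) cylinder(h = 395, r = 13);
translate([295, 13, 0]) cylinder(h = 395, r = 13);
translate([13, 321, 0]) cylinder(h = 395, r = 13);
translate([295, 321, 0]) cylinder(h = 395, r = 13);
translate([0, -286, 0]) {
  cube([45, 126, 2139]);
  translate([1005, 0, 0]) cube([45, 126, 2139]);
  translate([0, 0, 2139]) cube([1050, 126, 115]);
}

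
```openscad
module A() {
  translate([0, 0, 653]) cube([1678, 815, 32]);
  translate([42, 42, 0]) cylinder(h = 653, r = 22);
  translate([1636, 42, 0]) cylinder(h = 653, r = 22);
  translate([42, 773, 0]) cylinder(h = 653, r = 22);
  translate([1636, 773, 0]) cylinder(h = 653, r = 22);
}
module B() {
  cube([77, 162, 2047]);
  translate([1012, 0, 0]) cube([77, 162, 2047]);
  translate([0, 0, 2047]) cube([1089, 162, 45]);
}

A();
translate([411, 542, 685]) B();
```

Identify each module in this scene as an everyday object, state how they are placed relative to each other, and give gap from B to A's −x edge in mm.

A is a table. B is a door frame. The door frame is on top of the table. The gap from the door frame to the table's −x edge is 411 mm.

The door frame's min-x is at 411; the table's min-x is 0; gap = 411 mm.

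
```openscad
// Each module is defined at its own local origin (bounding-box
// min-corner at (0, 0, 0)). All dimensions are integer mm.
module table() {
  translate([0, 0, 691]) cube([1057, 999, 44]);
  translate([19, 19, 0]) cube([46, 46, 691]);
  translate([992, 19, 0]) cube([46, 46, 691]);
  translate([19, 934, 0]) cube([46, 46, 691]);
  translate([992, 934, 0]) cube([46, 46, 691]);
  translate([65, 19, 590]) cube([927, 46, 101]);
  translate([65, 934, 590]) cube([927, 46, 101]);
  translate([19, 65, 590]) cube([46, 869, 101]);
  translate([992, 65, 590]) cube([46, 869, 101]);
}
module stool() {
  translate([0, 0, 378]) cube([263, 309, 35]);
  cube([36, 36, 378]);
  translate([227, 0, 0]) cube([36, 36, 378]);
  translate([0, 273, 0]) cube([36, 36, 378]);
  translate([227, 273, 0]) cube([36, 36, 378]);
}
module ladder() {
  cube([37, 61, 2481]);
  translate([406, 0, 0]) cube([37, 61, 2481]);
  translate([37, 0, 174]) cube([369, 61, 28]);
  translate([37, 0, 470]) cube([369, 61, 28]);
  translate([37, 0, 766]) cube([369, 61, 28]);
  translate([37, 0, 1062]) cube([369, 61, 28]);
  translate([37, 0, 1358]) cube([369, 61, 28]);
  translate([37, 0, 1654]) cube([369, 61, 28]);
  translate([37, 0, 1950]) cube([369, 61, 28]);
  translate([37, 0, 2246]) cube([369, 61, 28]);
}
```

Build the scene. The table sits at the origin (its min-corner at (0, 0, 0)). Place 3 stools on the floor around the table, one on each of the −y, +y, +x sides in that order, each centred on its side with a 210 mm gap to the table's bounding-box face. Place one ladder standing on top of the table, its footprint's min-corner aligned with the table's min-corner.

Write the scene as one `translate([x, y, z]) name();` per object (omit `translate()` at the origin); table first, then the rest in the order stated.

table();
translate([397, -519, 0]) stool();
translate([397, 1209, 0]) stool();
translate([1267, 345, 0]) stool();
translate([0, 0, 735]) ladder();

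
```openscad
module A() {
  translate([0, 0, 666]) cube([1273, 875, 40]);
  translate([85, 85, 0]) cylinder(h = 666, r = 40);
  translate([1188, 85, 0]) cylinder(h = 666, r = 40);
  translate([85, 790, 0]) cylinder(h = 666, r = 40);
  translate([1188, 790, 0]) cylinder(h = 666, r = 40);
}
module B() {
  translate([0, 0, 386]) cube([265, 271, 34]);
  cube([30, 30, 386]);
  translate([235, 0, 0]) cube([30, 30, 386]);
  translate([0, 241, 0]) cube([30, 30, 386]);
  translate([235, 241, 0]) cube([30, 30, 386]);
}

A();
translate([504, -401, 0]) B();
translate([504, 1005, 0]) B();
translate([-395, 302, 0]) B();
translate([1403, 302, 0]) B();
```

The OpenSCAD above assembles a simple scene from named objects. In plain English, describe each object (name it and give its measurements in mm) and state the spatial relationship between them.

A is a table: top 1273 mm (x) × 875 mm (y), 40 mm thick, upper face at z = 706 mm, on four round legs of 80 mm diameter, each leg's bounding box inset 45 mm from the nearest pair of top edges, running from z = 0 to the bottom of the top.

B is a simple wooden stool: a rectangular seat 265 mm (x) by 271 mm (y), 34 mm thick, top face at z = 420 mm, on four square legs, each 30×30 mm in cross-section. The legs rest on z = 0, each flush with a corner of the seat.

Four stools sit around the table at the −y, +y, −x, +x sides.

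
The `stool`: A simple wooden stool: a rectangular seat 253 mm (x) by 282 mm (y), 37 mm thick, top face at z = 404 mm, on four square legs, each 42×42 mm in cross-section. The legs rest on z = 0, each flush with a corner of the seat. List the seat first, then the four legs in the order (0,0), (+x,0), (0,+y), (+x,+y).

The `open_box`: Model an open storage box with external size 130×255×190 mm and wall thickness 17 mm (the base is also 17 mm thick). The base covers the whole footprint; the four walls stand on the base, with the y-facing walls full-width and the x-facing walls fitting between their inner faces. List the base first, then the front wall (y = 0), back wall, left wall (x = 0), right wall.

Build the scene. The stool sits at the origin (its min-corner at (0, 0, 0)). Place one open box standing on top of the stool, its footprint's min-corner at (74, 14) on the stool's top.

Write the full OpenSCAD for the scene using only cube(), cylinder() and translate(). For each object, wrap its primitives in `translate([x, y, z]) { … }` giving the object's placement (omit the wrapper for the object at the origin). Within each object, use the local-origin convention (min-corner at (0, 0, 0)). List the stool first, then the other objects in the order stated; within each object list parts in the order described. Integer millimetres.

translate([0, 0, 367]) cube([253, 282, 37]);
cube([42, 42, 367]);
translate([211, 0, 0]) cube([42, 42, 367]);
translate([0, 240, 0]) cube([42, 42, 367]);
translate([211, 240, 0]) cube([42, 42, 367]);
translate([74, 14, 404]) {
  cube([130, 255, 17]);
  translate([0, 0, 17]) cube([130, 17, 173]);
  translate([0, 238, 17]) cube([130, 17, 173]);
  translate([0, 17, 17]) cube([17, 221, 173]);
  translate([113, 17, 17]) cube([17, 221, 173]);
}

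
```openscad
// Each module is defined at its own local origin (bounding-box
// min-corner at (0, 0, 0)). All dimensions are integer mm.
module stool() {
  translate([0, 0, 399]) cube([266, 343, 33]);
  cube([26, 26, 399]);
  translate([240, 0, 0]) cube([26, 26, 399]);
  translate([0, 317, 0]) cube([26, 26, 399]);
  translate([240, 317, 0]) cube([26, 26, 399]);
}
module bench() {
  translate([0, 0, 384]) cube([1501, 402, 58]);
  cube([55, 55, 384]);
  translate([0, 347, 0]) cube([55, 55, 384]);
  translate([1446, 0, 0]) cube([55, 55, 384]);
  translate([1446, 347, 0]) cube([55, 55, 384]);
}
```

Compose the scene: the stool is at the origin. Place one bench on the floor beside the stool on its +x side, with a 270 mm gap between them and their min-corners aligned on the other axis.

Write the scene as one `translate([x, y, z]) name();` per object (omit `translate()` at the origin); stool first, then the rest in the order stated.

stool();
translate([536, 0, 0]) bench();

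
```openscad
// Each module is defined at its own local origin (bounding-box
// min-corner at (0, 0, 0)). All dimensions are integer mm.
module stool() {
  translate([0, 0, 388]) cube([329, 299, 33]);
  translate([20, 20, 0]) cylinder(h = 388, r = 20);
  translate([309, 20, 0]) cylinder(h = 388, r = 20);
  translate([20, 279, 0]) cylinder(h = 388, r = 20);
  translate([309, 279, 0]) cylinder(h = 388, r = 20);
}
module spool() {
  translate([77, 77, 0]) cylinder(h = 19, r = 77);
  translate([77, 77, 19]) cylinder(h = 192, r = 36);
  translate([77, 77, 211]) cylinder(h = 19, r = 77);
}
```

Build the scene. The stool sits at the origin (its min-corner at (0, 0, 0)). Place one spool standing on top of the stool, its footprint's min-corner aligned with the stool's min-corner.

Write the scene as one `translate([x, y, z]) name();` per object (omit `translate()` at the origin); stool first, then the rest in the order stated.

stool();
translate([0, 0, 421]) spool();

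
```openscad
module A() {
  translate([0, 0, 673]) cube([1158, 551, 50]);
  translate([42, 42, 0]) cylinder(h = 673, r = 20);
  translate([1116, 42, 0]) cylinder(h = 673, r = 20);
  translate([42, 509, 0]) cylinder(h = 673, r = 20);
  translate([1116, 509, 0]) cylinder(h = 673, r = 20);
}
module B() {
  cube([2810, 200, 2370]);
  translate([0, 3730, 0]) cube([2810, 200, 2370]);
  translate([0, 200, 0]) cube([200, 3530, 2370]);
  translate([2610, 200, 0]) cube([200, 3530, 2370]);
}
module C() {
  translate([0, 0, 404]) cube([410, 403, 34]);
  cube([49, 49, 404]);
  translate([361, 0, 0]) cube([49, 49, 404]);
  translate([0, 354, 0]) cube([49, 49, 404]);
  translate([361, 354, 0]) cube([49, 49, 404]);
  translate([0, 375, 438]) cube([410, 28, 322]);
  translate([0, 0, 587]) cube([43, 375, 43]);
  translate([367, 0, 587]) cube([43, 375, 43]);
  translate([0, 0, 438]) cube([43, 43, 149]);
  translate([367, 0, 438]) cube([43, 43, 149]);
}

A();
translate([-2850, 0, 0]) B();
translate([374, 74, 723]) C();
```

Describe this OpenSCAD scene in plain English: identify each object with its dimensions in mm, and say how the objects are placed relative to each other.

A is a rectangular dining table. The top is 1158×551×50 mm with its upper surface at z = 723 mm. It stands on four round legs of 40 mm diameter, each leg's bounding box inset 22 mm from the nearest pair of top edges, running from the floor to the underside of the top.

B is a box-shaped house frame (walls only): outside footprint 2810×3930 mm, wall height 2370 mm, wall thickness 200 mm. The two y-facing walls run the full x-width; the two x-facing walls fit between the inner faces of the y-facing walls.

C is a chair: 410×403 mm seat, 34 mm thick, top at z = 438 mm, on four 49 mm square corner legs flush with the seat edges. A 28 mm thick backrest slab spans the full seat width, extending 322 mm above the seat top, its back face flush with the seat's +y edge. Two armrests of 43×43 mm section run along each side from the seat's front edge to the front of the backrest, top faces 192 mm above the seat top and outer faces flush with the seat's x-edges; a 43×43 mm post under the front of each armrest stands on the seat at the front corner.

The house frame is on the floor beside the table on its −x side. The chair is on top of the table, centred.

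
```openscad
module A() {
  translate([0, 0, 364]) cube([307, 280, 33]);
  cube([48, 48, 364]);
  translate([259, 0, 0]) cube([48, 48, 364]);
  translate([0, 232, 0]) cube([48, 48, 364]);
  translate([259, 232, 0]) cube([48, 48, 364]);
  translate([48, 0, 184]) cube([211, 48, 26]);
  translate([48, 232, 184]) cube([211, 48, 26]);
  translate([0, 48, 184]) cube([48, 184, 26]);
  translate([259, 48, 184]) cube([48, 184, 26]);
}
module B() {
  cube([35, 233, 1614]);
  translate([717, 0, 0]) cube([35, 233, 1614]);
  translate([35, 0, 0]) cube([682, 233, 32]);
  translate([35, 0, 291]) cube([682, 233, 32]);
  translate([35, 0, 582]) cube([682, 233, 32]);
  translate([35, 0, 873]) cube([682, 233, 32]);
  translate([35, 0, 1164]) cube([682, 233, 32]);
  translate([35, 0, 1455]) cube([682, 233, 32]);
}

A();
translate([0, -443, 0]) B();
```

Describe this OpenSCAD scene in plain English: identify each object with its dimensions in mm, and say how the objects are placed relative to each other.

A is a simple wooden stool: a rectangular seat 307 mm (x) by 280 mm (y), 33 mm thick, top face at z = 397 mm, on four square legs, each 48×48 mm in cross-section. The legs rest on z = 0, each flush with a corner of the seat. Four stretchers, 48 mm wide and 26 mm tall, connect adjacent legs with their undersides at z = 184 mm, each running between the inner faces of the legs it joins and aligned with the legs' outer faces on the other axis.

B is an open bookshelf. Two side panels, each 35 mm thick, 233 mm deep and 1614 mm tall, stand 752 mm apart (outside-to-outside). Between them sit 6 shelves, each 32 mm thick and 233 mm deep, spanning the full gap between the sides. The bottom shelf rests on the floor (its underside at z = 0) and the clear gap between one shelf's top and the next shelf's underside is 259 mm.

The bookshelf is on the floor beside the stool on its −y side.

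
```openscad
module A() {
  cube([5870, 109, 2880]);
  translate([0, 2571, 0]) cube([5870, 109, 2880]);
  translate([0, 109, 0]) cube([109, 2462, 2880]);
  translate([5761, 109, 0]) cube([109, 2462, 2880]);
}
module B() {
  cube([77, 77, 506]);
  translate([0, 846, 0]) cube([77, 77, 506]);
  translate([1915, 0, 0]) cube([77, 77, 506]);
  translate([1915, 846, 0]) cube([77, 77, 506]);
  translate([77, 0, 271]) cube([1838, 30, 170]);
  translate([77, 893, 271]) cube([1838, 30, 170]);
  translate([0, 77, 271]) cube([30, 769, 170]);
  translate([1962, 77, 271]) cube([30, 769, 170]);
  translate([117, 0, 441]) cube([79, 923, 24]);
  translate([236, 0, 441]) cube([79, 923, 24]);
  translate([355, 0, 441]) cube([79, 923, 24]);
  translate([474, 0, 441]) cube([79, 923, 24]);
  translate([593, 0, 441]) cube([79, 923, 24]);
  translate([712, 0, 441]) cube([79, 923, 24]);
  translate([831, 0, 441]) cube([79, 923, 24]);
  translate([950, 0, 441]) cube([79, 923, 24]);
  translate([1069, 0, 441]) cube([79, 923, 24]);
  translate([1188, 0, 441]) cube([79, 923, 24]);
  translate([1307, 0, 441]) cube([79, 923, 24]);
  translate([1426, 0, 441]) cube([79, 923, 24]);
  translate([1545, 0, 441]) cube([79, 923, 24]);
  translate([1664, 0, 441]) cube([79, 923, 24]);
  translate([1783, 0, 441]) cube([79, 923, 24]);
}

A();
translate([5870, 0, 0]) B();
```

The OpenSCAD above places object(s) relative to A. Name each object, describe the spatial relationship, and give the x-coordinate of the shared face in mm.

The house frame's +x face and the bed frame's −x face are both at x = 5870 mm.

A is a house frame. B is a bed frame. The bed frame is against the house frame's +x side, with their −y faces flush. The x-coordinate of the shared face is 5870 mm.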